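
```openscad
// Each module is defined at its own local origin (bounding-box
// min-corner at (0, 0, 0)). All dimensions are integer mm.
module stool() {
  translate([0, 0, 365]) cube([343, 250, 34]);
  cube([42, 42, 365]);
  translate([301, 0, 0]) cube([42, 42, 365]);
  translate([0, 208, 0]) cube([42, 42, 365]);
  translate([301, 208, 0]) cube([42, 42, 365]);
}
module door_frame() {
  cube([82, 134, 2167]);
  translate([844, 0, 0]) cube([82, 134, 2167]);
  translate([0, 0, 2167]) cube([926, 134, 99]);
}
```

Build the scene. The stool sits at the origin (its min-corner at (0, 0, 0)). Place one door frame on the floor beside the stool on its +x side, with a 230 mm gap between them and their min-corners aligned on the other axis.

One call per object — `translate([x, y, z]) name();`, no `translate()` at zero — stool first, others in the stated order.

stool();
translate([573, 0, 0]) door_frame();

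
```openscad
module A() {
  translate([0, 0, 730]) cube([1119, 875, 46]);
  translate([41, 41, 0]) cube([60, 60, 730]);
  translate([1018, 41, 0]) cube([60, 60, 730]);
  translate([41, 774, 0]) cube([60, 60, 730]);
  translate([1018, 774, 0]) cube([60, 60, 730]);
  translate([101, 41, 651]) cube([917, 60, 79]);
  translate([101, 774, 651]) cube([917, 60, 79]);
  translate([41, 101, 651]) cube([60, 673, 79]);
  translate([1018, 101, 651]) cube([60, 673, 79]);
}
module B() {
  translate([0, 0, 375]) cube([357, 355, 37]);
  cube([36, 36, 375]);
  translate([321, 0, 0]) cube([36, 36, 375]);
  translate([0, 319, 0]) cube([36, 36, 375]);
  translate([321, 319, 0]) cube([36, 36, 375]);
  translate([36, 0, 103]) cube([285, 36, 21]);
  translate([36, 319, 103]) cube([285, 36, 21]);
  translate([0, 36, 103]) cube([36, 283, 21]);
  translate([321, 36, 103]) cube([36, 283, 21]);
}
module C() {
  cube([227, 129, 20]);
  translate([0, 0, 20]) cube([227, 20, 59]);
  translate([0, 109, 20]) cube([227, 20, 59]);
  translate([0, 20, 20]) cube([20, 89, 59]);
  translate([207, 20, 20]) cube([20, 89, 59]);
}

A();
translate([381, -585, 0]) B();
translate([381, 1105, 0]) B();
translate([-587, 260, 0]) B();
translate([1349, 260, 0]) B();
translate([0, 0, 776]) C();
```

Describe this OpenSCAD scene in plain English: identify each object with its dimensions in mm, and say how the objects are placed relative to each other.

A is a rectangular dining table. The top is 1119×875×46 mm with its upper surface at z = 776 mm. It stands on four 60×60 mm square legs, each inset 41 mm from the nearest pair of top edges, running from the floor to the underside of the top. Four apron rails, 60 mm thick and 79 mm tall, run between adjacent legs with their top edges flush with the underside of the top and their outer faces flush with the legs' outer faces.

B is a four-legged stool. The seat is a 357×355×37 mm slab whose top surface is at z = 412 mm; four square legs, each 36×36 mm in cross-section, run from the floor (z = 0) to the underside of the seat, each flush with a corner of the seat. Four stretchers, 36 mm wide and 21 mm tall, connect adjacent legs with their undersides at z = 103 mm, each running between the inner faces of the legs it joins and aligned with the legs' outer faces on the other axis.

C is an open-topped rectangular box: outside dimensions 227×129×79 mm, with a uniform wall and base thickness of 20 mm. The base is a full 227×129 slab on the floor; four walls sit on top of the base. The front and back walls (the −y and +y sides) span the full width; the two side walls fit between them.

Four stools sit around the table at the −y, +y, −x, +x sides. The open box is on top of the table.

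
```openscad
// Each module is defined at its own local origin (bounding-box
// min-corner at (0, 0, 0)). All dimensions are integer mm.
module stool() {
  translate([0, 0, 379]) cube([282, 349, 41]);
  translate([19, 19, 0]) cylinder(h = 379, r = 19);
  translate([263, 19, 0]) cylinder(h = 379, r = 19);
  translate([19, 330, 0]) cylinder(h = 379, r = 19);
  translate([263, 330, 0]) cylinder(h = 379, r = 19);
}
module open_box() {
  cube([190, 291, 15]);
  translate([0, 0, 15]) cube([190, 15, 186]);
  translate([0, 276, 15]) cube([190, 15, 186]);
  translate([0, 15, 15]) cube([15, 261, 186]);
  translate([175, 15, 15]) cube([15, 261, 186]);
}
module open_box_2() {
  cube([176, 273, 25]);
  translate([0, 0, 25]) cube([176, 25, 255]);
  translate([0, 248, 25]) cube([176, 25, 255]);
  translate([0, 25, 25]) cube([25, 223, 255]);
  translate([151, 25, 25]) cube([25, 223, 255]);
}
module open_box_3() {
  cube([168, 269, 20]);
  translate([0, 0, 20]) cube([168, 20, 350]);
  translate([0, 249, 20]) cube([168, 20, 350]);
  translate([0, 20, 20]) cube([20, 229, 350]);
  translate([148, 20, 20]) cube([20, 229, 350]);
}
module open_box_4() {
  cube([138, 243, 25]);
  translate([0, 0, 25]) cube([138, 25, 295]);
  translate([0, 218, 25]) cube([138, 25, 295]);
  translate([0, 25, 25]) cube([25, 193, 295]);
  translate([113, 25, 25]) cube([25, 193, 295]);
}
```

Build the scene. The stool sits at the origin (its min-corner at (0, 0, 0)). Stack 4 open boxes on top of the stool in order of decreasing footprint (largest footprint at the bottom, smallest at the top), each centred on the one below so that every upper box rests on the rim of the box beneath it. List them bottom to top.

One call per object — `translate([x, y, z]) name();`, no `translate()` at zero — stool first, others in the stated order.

stool();
translate([46, 29, 420]) open_box();
translate([53, 38, 621]) open_box_2();
translate([57, 40, 901]) open_box_3();
translate([72, 53, 1271]) open_box_4();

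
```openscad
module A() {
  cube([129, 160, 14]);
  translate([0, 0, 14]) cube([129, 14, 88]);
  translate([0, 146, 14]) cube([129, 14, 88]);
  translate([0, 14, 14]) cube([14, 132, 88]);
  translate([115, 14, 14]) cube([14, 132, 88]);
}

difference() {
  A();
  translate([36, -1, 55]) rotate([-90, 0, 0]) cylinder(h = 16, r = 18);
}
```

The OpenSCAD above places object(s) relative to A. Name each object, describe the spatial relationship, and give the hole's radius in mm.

The subtracted cylinder has r = 18 mm.

A is an open box. The open box has a circular hole through its front wall. The hole's radius is 18 mm.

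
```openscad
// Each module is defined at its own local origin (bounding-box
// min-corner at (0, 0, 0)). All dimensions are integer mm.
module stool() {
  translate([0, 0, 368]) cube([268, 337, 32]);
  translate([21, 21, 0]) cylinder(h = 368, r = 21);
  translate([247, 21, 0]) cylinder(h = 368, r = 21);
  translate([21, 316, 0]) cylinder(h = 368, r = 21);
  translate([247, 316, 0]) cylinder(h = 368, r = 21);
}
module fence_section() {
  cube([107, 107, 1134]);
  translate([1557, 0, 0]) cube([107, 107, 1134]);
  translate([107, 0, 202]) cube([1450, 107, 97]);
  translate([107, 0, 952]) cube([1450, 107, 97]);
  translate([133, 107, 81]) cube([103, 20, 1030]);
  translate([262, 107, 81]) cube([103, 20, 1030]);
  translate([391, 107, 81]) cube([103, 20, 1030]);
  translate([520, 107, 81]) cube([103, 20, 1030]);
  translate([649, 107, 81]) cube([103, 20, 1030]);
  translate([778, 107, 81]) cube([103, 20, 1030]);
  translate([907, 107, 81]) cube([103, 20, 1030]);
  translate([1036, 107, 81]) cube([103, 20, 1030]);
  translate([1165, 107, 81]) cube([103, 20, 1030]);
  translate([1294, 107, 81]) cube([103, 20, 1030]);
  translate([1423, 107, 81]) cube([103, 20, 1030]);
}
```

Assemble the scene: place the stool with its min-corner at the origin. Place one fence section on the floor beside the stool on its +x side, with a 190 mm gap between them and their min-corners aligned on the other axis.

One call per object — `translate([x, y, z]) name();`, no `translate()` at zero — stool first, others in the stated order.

stool();
translate([458, 0, 0]) fence_section();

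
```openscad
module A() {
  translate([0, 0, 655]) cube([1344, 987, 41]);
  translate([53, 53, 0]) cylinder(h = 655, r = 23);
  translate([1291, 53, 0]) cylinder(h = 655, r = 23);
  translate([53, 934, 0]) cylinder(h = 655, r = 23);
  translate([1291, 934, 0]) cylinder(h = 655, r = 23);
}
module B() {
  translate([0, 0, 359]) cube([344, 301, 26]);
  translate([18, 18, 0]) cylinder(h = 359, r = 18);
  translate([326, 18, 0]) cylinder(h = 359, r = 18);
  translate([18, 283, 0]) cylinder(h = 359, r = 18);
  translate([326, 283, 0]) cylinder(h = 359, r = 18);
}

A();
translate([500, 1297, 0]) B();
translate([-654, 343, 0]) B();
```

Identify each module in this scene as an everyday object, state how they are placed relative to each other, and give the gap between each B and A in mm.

A is a table. B is a stool. Two stools sit around the table at the +y, −x sides. The gap between each stool and the table is 310 mm.

Each stool's nearest face is 310 mm from the table's bounding box.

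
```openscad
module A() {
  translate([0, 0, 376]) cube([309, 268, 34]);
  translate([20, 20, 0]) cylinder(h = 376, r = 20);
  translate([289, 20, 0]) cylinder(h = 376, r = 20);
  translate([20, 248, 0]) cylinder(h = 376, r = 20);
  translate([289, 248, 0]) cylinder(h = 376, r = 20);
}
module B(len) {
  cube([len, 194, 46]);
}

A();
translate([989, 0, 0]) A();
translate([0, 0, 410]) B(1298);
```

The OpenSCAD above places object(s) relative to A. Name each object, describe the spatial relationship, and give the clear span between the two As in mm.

Second stool starts at x = 989; first ends at x = 309; clear span = 989 − 309 = 680 mm.

A is a stool. B is a beam. A beam spans the tops of two stools. The clear span between the two stools is 680 mm.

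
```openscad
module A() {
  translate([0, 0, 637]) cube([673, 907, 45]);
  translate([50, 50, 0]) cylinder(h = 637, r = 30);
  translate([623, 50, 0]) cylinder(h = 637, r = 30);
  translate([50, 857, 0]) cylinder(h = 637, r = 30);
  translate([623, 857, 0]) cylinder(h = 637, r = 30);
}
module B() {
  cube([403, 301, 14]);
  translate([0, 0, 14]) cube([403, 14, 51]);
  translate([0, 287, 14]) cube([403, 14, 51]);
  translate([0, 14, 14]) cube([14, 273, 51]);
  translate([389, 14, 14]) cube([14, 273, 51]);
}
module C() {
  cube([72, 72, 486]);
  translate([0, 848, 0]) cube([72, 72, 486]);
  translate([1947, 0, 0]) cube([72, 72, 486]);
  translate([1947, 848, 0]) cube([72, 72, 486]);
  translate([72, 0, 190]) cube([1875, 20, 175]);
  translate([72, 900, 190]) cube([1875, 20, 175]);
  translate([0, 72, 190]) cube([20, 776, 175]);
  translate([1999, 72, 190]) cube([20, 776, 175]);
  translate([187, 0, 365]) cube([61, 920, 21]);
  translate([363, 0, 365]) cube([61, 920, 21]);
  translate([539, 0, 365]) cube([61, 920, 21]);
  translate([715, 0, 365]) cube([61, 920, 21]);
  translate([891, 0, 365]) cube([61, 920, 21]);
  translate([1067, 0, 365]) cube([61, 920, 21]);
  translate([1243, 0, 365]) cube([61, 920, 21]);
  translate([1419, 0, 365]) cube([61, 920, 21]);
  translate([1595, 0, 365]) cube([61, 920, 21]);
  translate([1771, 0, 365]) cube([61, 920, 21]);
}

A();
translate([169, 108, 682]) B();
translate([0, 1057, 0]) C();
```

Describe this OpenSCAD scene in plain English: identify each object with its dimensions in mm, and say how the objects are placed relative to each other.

A is a table: top 673 mm (x) × 907 mm (y), 45 mm thick, upper face at z = 682 mm, on four round legs of 60 mm diameter, each leg's bounding box inset 20 mm from the nearest pair of top edges, running from z = 0 to the bottom of the top.

B is an open storage box with external size 403×301×65 mm and wall thickness 14 mm (the base is also 14 mm thick). The base covers the whole footprint; the four walls stand on the base, with the y-facing walls full-width and the x-facing walls fitting between their inner faces.

C is a bed frame 2019 mm long (x) by 920 mm wide (y). Four 72×72 mm corner posts, 486 mm tall, at the corners of the footprint. Four rails of 20 mm thickness and 175 mm height run between adjacent posts with their undersides at z = 190 mm, their outer faces flush with the outside of the frame (the two x-running rails run between the posts' inner faces; the two y-running rails run between the posts' inner faces). 10 slats, each 61 mm wide (x) and 21 mm thick, lie across the top of the two x-running rails, running the full 920 mm width of the frame in y; the slats are evenly spaced along x between the inner faces of the end posts with equal gaps (rounded down to the nearest mm) at the −x end and between each pair — any rounding remainder accumulates at the +x end.

The open box is on top of the table. The bed frame is on the floor beside the table on its +y side.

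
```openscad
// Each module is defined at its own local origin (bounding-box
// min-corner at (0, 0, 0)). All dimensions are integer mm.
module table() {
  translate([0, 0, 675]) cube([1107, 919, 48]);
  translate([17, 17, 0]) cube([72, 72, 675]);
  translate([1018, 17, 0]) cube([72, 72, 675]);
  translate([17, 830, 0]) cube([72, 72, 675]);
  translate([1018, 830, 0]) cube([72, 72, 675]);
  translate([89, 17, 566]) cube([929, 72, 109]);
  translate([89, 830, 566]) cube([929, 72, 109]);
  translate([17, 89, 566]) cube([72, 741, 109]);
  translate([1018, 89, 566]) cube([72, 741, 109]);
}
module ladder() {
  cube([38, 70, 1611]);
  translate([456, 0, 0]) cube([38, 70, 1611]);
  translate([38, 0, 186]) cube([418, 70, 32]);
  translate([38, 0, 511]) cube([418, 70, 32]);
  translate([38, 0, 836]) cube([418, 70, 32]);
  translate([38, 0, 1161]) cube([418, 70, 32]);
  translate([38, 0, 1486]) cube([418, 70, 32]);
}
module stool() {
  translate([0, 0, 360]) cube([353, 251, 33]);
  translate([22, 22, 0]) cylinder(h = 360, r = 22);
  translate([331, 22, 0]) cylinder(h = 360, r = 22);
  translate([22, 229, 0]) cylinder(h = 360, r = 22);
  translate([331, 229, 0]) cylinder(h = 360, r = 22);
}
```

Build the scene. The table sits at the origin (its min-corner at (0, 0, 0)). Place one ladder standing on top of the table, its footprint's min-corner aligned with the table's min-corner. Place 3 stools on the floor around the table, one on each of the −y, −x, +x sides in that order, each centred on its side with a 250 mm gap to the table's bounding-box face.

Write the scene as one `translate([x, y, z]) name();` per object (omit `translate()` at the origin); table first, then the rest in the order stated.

table();
translate([0, 0, 723]) ladder();
translate([377, -501, 0]) stool();
translate([-603, 334, 0]) stool();
translate([1357, 334, 0]) stool();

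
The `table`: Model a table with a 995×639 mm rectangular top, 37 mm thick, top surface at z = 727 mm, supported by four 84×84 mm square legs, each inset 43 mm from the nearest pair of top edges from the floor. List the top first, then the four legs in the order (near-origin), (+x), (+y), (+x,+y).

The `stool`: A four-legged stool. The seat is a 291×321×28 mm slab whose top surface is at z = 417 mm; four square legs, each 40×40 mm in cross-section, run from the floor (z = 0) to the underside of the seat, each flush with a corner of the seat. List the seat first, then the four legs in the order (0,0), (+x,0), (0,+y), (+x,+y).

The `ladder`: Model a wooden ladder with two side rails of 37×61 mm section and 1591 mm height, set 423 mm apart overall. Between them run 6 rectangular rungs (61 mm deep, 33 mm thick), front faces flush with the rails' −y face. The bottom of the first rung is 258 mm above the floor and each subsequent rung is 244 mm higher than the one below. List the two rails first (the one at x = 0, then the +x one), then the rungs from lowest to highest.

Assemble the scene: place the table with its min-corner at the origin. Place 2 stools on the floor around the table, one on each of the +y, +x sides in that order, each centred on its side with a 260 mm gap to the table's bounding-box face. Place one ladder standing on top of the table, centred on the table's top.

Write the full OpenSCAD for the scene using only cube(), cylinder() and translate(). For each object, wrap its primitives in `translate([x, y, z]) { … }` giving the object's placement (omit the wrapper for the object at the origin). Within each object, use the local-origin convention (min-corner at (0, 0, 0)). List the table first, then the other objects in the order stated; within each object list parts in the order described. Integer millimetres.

translate([0, 0, 690]) cube([995, 639, 37]);
translate([43, 43, 0]) cube([84, 84, 690]);
translate([868, 43, 0]) cube([84, 84, 690]);
translate([43, 512, 0]) cube([84, 84, 690]);
translate([868, 512, 0]) cube([84, 84, 690]);
translate([352, 899, 0]) {
  translate([0, 0, 389]) cube([291, 321, 28]);
  cube([40, 40, 389]);
  translate([251, 0, 0]) cube([40, 40, 389]);
  translate([0, 281, 0]) cube([40, 40, 389]);
  translate([251, 281, 0]) cube([40, 40, 389]);
}
translate([1255, 159, 0]) {
  translate([0, 0, 389]) cube([291, 321, 28]);
  cube([40, 40, 389]);
  translate([251, 0, 0]) cube([40, 40, 389]);
  translate([0, 281, 0]) cube([40, 40, 389]);
  translate([251, 281, 0]) cube([40, 40, 389]);
}
translate([286, 289, 727]) {
  cube([37, 61, 1591]);
  translate([386, 0, 0]) cube([37, 61, 1591]);
  translate([37, 0, 258]) cube([349, 61, 33]);
  translate([37, 0, 502]) cube([349, 61, 33]);
  translate([37, 0, 746]) cube([349, 61, 33]);
  translate([37, 0, 990]) cube([349, 61, 33]);
  translate([37, 0, 1234]) cube([349, 61, 33]);
  translate([37, 0, 1478]) cube([349, 61, 33]);
}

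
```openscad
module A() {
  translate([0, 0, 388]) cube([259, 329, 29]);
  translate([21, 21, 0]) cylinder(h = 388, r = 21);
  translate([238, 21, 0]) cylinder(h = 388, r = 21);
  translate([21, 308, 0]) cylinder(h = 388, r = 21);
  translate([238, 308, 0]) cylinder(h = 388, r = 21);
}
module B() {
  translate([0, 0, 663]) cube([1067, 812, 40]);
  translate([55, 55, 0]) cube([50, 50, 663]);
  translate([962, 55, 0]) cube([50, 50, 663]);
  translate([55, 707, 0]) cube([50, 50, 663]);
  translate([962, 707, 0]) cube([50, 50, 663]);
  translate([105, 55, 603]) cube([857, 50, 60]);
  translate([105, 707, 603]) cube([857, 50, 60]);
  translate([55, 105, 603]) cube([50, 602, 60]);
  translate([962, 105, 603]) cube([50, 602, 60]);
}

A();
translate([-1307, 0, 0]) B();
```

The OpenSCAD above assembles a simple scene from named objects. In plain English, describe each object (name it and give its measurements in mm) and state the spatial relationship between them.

A is a simple wooden stool: a rectangular seat 259 mm (x) by 329 mm (y), 29 mm thick, top face at z = 417 mm, on four round legs, each 42 mm in diameter. The legs rest on z = 0, each leg's axis is inset half a diameter from the nearest pair of seat edges (so the leg's bounding box is flush with the corner).

B is a table with a 1067×812 mm rectangular top, 40 mm thick, top surface at z = 703 mm, supported by four 50×50 mm square legs, each inset 55 mm from the nearest pair of top edges, running from the floor. Four apron rails, 50 mm thick and 60 mm tall, run between adjacent legs with their top edges flush with the underside of the top and their outer faces flush with the legs' outer faces.

The table is on the floor beside the stool on its −x side.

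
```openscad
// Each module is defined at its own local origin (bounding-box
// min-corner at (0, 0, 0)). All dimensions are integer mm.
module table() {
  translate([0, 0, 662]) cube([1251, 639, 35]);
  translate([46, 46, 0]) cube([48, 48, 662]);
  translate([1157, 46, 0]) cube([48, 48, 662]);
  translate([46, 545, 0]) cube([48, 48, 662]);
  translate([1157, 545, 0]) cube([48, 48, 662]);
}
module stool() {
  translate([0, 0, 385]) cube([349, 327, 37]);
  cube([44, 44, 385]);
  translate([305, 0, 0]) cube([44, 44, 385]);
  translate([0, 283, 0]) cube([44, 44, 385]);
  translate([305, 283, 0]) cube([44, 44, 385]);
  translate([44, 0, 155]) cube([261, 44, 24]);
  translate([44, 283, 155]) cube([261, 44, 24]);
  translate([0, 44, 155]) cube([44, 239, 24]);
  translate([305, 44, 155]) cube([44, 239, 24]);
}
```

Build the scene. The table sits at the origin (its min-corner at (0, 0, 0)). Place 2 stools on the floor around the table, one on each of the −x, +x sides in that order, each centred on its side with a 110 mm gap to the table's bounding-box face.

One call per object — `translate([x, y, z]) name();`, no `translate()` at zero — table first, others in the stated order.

table();
translate([-459, 156, 0]) stool();
translate([1361, 156, 0]) stool();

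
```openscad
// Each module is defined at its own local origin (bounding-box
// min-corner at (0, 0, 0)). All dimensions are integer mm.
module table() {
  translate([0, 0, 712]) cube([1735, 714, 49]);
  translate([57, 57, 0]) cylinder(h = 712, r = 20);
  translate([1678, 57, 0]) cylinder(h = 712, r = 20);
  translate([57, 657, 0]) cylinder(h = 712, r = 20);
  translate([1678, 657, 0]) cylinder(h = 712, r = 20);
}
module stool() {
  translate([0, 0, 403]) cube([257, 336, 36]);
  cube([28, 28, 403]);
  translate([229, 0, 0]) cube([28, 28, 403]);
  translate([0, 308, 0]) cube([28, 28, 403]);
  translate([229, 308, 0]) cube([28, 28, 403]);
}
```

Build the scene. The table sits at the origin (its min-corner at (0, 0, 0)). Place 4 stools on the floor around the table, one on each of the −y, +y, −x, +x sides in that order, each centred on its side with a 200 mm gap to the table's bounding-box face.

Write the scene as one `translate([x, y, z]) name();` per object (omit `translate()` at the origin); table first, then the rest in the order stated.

table();
translate([739, -536, 0]) stool();
translate([739, 914, 0]) stool();
translate([-457, 189, 0]) stool();
translate([1935, 189, 0]) stool();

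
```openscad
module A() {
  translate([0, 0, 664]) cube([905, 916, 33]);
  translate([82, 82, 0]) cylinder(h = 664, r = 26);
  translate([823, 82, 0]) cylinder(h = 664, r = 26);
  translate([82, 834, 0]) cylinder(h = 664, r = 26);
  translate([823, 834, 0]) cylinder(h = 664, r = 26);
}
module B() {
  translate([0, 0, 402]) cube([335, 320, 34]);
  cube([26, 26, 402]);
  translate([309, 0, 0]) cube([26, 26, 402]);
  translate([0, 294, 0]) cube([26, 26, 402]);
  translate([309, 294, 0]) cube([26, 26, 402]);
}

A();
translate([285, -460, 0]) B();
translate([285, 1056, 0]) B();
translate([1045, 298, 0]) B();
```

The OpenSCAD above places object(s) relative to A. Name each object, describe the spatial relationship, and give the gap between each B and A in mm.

A is a table. B is a stool. Three stools sit around the table at the −y, +y, +x sides. The gap between each stool and the table is 140 mm.

Each stool's nearest face is 140 mm from the table's bounding box.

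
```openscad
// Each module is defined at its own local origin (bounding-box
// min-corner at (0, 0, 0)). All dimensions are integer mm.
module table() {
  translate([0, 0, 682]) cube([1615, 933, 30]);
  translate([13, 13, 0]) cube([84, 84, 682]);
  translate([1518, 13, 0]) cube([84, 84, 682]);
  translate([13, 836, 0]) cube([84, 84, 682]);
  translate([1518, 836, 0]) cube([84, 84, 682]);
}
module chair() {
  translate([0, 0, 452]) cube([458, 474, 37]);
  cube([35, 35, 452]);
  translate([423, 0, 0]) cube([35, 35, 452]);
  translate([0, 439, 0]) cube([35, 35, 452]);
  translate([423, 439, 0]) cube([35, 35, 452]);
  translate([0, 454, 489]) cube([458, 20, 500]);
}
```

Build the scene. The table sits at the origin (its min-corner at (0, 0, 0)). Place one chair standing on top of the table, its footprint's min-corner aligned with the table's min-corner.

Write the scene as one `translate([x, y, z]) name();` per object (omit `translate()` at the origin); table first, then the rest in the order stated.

table();
translate([0, 0, 712]) chair();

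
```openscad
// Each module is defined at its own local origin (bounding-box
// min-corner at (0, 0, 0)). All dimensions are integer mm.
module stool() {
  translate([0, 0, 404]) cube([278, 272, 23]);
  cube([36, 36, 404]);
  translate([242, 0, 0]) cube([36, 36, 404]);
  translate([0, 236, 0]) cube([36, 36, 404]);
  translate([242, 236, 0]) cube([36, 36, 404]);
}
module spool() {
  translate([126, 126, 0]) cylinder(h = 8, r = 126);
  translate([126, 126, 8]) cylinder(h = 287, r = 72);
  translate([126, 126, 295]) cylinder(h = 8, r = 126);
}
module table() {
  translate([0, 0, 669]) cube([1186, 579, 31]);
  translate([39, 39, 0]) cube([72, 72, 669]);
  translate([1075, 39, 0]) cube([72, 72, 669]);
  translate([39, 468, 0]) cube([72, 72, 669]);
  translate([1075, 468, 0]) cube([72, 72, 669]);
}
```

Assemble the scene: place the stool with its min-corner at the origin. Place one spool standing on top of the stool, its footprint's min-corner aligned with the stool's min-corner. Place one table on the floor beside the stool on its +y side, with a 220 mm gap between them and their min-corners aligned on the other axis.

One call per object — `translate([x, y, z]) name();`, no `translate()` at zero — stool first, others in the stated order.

stool();
translate([0, 0, 427]) spool();
translate([0, 492, 0]) table();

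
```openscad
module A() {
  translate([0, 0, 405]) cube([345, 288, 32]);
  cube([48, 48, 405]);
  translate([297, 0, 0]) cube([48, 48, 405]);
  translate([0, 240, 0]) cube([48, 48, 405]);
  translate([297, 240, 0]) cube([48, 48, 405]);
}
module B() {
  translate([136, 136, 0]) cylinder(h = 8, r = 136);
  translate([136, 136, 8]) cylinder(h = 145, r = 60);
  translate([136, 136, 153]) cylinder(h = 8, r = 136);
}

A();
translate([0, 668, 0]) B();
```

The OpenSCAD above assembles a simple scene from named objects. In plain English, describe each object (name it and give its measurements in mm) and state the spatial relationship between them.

A is a four-legged stool. The seat is 345×288 mm, 32 mm thick, top at z = 437 mm. It stands on four square legs, each 48×48 mm in cross-section, from z = 0 to the seat underside, each flush with a corner of the seat.

B is a spool: two coaxial disc flanges of radius 136 mm and thickness 8 mm, joined by a core cylinder of radius 60 mm and height 145 mm. The lower flange rests on z = 0 and the three cylinders share a vertical axis.

The spool is on the floor beside the stool on its +y side.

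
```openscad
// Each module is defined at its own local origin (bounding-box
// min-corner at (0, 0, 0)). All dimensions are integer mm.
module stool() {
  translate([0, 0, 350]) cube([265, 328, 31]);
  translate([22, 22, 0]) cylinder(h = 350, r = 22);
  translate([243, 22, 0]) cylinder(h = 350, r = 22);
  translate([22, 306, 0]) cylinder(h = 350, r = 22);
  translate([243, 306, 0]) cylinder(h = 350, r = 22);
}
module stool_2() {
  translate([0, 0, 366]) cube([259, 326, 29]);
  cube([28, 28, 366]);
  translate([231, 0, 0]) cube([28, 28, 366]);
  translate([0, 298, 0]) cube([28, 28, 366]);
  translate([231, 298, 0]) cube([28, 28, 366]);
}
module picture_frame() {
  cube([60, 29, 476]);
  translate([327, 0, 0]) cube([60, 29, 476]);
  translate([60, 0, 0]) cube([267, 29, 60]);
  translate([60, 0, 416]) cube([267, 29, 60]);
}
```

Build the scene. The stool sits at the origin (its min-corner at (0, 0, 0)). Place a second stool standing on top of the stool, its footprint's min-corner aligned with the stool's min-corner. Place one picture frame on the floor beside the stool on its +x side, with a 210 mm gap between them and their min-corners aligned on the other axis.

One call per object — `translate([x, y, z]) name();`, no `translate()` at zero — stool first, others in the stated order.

stool();
translate([0, 0, 381]) stool_2();
translate([475, 0, 0]) picture_frame();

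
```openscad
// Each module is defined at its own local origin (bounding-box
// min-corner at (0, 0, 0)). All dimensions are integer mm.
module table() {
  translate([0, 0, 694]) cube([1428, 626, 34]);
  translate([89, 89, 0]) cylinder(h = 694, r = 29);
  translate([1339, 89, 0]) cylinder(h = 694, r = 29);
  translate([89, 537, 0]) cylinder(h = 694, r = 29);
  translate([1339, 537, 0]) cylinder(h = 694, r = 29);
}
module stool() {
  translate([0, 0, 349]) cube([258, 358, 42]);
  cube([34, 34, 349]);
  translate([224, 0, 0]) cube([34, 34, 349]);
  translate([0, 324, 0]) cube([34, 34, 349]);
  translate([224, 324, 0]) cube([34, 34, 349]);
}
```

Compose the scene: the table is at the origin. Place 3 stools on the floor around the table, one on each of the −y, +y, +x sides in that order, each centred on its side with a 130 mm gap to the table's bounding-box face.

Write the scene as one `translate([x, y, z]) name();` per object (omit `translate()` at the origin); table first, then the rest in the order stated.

table();
translate([585, -488, 0]) stool();
translate([585, 756, 0]) stool();
translate([1558, 134, 0]) stool();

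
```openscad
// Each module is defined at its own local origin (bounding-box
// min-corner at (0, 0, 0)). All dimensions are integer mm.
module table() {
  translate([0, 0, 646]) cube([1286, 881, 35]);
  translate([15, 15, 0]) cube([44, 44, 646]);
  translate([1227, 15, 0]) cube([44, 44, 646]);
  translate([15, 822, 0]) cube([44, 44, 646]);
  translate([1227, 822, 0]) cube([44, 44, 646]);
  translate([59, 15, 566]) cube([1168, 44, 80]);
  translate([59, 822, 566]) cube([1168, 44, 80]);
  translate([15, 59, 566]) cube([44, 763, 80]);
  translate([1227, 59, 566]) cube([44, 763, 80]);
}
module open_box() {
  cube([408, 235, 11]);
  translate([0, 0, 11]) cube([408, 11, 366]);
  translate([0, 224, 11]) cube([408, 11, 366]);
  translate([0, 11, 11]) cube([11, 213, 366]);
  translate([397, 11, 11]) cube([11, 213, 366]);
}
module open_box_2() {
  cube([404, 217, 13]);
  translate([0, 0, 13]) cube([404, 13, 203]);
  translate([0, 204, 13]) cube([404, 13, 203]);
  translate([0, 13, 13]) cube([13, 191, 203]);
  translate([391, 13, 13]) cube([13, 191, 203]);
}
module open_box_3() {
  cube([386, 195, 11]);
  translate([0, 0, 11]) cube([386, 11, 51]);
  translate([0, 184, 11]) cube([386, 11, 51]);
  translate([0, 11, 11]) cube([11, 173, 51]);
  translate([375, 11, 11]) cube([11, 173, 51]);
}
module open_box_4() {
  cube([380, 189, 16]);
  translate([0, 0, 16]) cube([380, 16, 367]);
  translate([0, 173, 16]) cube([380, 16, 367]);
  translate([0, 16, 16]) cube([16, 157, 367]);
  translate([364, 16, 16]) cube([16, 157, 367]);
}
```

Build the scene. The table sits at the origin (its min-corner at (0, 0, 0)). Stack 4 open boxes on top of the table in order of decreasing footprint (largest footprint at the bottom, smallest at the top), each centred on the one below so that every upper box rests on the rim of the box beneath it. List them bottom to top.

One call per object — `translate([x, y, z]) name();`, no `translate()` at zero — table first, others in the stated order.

table();
translate([439, 323, 681]) open_box();
translate([441, 332, 1058]) open_box_2();
translate([450, 343, 1274]) open_box_3();
translate([453, 346, 1336]) open_box_4();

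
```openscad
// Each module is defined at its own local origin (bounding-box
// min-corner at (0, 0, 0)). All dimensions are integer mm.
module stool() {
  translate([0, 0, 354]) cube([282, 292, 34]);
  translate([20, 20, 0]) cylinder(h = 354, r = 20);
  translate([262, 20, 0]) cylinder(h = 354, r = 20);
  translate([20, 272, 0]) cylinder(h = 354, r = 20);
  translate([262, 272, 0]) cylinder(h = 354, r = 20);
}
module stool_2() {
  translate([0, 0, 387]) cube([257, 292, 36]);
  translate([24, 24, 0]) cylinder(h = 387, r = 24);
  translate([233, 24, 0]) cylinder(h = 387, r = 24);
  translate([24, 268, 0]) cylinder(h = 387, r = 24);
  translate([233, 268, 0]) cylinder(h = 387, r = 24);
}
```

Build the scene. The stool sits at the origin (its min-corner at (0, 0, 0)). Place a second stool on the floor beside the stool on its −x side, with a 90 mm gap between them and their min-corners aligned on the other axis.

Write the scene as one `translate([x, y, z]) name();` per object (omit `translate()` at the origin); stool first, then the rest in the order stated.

stool();
translate([-347, 0, 0]) stool_2();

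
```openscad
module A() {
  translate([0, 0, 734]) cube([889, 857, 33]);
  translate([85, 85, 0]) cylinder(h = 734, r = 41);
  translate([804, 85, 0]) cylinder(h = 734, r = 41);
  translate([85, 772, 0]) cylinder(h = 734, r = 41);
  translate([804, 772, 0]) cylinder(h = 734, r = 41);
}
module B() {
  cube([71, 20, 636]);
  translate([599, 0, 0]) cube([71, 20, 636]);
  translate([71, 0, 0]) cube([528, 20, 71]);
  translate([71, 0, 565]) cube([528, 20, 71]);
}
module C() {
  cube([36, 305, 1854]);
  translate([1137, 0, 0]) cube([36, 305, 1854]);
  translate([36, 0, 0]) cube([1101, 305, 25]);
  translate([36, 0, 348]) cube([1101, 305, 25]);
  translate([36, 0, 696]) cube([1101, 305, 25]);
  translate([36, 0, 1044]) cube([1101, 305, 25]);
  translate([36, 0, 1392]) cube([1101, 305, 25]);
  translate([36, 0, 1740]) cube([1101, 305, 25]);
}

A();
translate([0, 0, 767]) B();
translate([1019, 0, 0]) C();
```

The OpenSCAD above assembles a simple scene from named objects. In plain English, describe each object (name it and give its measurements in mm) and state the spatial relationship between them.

A is a rectangular dining table. The top is 889×857×33 mm with its upper surface at z = 767 mm. It stands on four round legs of 82 mm diameter, each leg's bounding box inset 44 mm from the nearest pair of top edges, running from the floor to the underside of the top.

B is a rectangular picture frame lying in the x–z plane (depth along y). The opening is 528 mm wide (x) by 494 mm tall (z), surrounded by a border 71 mm wide on all four sides. The frame is 20 mm deep and is made of two full-height vertical stiles with two horizontal rails fitted between them.

C is an open bookshelf. Two side panels, each 36 mm thick, 305 mm deep and 1854 mm tall, stand 1173 mm apart (outside-to-outside). Between them sit 6 shelves, each 25 mm thick and 305 mm deep, spanning the full gap between the sides. The bottom shelf rests on the floor (its underside at z = 0) and the clear gap between one shelf's top and the next shelf's underside is 323 mm.

The picture frame is on top of the table. The bookshelf is on the floor beside the table on its +x side.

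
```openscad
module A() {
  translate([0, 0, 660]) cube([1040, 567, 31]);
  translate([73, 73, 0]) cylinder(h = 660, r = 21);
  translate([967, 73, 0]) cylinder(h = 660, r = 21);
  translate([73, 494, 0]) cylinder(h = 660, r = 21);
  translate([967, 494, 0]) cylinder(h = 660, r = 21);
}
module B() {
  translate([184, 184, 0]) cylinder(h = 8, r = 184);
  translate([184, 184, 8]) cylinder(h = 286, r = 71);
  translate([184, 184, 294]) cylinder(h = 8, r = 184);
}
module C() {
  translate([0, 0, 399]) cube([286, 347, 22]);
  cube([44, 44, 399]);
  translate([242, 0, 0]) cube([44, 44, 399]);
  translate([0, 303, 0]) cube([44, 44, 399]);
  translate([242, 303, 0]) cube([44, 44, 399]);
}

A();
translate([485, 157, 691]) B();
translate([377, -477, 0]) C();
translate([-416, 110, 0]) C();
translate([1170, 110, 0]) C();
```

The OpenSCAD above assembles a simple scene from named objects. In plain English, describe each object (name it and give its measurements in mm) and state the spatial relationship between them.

A is a table with a 1040×567 mm rectangular top, 31 mm thick, top surface at z = 691 mm, supported by four round legs of 42 mm diameter, each leg's bounding box inset 52 mm from the nearest pair of top edges, running from the floor.

B is a spool: two coaxial disc flanges of radius 184 mm and thickness 8 mm, joined by a core cylinder of radius 71 mm and height 286 mm. The lower flange rests on z = 0 and the three cylinders share a vertical axis.

C is a simple wooden stool: a rectangular seat 286 mm (x) by 347 mm (y), 22 mm thick, top face at z = 421 mm, on four square legs, each 44×44 mm in cross-section. The legs rest on z = 0, each flush with a corner of the seat.

The spool is on top of the table. Three stools sit around the table at the −y, −x, +x sides.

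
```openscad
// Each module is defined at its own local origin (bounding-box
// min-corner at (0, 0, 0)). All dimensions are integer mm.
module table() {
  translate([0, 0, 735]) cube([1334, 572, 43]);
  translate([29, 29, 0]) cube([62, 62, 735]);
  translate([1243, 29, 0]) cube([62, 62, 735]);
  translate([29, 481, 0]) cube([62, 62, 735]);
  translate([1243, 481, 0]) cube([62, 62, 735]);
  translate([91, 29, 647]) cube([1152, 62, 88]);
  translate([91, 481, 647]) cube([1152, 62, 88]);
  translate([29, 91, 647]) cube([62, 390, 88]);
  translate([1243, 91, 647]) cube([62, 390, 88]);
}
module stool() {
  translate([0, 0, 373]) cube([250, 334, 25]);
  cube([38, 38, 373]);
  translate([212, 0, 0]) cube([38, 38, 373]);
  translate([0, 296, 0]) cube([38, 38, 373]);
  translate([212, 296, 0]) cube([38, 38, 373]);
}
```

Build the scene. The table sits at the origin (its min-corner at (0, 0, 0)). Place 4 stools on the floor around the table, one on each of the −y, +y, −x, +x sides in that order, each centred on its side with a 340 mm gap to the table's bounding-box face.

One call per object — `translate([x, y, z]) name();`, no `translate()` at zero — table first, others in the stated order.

table();
translate([542, -674, 0]) stool();
translate([542, 912, 0]) stool();
translate([-590, 119, 0]) stool();
translate([1674, 119, 0]) stool();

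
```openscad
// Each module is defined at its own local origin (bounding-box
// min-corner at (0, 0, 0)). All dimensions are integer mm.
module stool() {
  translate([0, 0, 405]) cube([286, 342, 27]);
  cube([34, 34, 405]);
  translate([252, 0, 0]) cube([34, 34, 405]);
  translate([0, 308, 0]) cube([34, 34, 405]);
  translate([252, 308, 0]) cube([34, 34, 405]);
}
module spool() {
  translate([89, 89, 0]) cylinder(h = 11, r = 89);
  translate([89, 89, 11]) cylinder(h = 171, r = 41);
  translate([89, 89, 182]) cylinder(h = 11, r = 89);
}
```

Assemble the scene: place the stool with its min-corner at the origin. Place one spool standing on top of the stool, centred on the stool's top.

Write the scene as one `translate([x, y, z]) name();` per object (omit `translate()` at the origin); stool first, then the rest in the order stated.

stool();
translate([54, 82, 432]) spool();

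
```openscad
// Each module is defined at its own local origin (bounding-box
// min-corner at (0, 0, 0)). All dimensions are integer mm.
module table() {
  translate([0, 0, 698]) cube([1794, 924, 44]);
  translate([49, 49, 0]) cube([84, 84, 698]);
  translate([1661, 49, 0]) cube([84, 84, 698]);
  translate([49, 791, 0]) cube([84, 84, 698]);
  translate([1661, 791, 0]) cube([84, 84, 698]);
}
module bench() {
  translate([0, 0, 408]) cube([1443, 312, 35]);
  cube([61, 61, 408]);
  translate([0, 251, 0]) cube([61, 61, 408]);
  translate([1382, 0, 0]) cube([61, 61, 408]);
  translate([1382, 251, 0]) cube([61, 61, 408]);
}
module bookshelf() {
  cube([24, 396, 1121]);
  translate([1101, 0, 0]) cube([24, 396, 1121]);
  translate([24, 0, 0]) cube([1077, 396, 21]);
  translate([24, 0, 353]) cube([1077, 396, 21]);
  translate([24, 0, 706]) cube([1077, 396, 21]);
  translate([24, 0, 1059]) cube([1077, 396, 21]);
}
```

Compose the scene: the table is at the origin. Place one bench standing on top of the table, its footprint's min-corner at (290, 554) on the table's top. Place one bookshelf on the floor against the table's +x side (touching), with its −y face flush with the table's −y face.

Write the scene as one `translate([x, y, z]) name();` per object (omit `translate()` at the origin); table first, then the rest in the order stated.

table();
translate([290, 554, 742]) bench();
translate([1794, 0, 0]) bookshelf();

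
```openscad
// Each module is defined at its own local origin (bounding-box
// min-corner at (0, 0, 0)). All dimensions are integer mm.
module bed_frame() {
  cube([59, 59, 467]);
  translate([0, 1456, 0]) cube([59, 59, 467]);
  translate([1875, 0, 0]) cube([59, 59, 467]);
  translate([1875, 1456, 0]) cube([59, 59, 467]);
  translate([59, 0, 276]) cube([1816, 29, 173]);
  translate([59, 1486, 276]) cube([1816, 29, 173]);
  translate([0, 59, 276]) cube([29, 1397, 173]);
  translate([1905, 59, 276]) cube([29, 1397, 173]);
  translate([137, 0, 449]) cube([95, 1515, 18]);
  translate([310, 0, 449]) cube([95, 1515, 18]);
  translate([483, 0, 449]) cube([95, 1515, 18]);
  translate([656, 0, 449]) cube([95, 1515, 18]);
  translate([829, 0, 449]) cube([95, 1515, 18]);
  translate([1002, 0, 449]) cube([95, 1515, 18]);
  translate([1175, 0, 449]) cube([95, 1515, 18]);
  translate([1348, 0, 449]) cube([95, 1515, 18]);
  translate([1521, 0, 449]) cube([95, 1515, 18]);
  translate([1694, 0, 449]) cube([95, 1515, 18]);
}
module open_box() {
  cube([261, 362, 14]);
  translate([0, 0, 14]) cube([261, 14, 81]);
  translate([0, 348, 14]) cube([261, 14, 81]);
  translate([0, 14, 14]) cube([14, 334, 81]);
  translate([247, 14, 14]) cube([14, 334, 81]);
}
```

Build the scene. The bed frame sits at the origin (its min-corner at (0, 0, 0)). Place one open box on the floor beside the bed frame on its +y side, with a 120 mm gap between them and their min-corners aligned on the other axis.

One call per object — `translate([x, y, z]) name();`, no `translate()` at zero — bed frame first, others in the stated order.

bed_frame();
translate([0, 1635, 0]) open_box();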